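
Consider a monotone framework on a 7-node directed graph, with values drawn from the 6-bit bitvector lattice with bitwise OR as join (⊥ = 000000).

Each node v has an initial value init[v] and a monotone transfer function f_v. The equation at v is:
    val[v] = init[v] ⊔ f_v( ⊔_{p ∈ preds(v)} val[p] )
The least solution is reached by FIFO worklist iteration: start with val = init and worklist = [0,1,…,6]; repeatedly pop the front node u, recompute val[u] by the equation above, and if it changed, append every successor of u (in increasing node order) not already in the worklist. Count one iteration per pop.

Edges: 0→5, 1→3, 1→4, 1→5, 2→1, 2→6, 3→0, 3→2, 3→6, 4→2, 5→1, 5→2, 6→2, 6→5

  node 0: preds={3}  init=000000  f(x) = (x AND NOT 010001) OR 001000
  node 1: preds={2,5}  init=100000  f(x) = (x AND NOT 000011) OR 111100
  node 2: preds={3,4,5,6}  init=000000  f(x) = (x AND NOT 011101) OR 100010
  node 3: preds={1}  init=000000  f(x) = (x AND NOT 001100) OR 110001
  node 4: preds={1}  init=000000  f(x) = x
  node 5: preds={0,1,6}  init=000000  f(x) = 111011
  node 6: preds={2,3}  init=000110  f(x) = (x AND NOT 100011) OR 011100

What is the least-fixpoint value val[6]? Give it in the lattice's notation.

011110

Worklist (11 pops):
  #1 pop 0: in=000000 → 001000 (was 000000); enqueue []
  #2 pop 1: in=000000 → 111100 (was 100000); enqueue []
  #3 pop 2: in=000110 → 100010 (was 000000); enqueue [1]
  #4 pop 3: in=111100 → 110001 (was 000000); enqueue [0,2]
  #5 pop 4: in=111100 → 111100 (was 000000); enqueue []
  #6 pop 5: in=111110 → 111011 (was 000000); enqueue []
  #7 pop 6: in=110011 → 011110 (was 000110); enqueue [5]
  #8 pop 1: in=111011 → 111100 (no change)
  #9 pop 0: in=110001 → 101000 (was 001000); enqueue []
  #10 pop 2: in=111111 → 100010 (no change)
  #11 pop 5: in=111110 → 111011 (no change)

Fixpoint:
  val[0] = 101000
  val[1] = 111100
  val[2] = 100010
  val[3] = 110001
  val[4] = 111100
  val[5] = 111011
  val[6] = 011110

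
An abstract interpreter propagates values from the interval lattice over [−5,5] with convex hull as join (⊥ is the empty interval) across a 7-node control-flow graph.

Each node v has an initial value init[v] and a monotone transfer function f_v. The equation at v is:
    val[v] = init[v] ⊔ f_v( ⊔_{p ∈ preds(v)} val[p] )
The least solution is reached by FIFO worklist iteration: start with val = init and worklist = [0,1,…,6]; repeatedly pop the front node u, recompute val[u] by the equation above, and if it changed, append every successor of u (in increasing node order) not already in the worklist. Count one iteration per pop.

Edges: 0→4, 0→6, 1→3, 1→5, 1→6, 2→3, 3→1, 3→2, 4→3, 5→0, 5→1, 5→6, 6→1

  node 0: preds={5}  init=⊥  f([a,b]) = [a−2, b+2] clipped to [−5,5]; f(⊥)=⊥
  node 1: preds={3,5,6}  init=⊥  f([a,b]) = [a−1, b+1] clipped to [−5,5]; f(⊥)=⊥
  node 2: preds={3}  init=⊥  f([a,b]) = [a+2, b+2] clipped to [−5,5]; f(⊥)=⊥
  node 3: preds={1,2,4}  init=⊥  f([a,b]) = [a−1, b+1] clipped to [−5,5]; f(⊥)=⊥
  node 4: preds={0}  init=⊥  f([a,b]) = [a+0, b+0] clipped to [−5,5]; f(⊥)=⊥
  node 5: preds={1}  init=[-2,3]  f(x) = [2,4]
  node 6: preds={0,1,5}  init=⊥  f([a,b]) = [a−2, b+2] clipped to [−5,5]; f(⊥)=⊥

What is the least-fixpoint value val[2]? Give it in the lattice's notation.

[-3,5]

Iteration log — 16 steps:
  step 1. node 0  ⊔preds=[-2,3]  new=[-4,5]  old=⊥  +wl: 
  step 2. node 1  ⊔preds=[-2,3]  new=[-3,4]  old=⊥  +wl: 
  step 3. node 2  ⊔preds=⊥  new=⊥  stable
  step 4. node 3  ⊔preds=[-3,4]  new=[-4,5]  old=⊥  +wl: 1,2
  step 5. node 4  ⊔preds=[-4,5]  new=[-4,5]  old=⊥  +wl: 3
  step 6. node 5  ⊔preds=[-3,4]  new=[-2,4]  old=[-2,3]  +wl: 0
  step 7. node 6  ⊔preds=[-4,5]  new=[-5,5]  old=⊥  +wl: 
  step 8. node 1  ⊔preds=[-5,5]  new=[-5,5]  old=[-3,4]  +wl: 5,6
  step 9. node 2  ⊔preds=[-4,5]  new=[-2,5]  old=⊥  +wl: 
  step 10. node 3  ⊔preds=[-5,5]  new=[-5,5]  old=[-4,5]  +wl: 1,2
  step 11. node 0  ⊔preds=[-2,4]  new=[-4,5]  stable
  step 12. node 5  ⊔preds=[-5,5]  new=[-2,4]  stable
  step 13. node 6  ⊔preds=[-5,5]  new=[-5,5]  stable
  step 14. node 1  ⊔preds=[-5,5]  new=[-5,5]  stable
  step 15. node 2  ⊔preds=[-5,5]  new=[-3,5]  old=[-2,5]  +wl: 3
  step 16. node 3  ⊔preds=[-5,5]  new=[-5,5]  stable

Least fixpoint reached:
  node 0: [-4,5]
  node 1: [-5,5]
  node 2: [-3,5]
  node 3: [-5,5]
  node 4: [-4,5]
  node 5: [-2,4]
  node 6: [-5,5]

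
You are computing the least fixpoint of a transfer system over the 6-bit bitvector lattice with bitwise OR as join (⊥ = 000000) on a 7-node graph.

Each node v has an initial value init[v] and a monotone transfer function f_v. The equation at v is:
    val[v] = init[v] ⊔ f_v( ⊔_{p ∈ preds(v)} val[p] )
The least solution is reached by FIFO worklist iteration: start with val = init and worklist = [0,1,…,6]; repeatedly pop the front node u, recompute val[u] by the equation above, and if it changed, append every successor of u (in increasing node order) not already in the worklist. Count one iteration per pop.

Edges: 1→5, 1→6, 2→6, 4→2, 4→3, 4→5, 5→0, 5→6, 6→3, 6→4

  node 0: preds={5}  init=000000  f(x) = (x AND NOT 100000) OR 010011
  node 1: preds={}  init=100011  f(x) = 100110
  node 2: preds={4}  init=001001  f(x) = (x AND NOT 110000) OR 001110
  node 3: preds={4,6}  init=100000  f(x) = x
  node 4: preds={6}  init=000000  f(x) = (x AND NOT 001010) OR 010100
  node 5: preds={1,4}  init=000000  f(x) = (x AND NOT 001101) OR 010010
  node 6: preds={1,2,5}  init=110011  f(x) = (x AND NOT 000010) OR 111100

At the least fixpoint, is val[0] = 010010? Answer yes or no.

Trace (11 dequeues):
  [1] u=0 | in 000000 | out 010011 | prev 000000 | push {}
  [2] u=1 | in 000000 | out 100111 | prev 100011 | push {}
  [3] u=2 | in 000000 | out 001111 | prev 001001 | push {}
  [4] u=3 | in 110011 | out 110011 | prev 100000 | push {}
  [5] u=4 | in 110011 | out 110101 | prev 000000 | push {2,3}
  [6] u=5 | in 110111 | out 110010 | prev 000000 | push {0}
  [7] u=6 | in 111111 | out 111111 | prev 110011 | push {4}
  [8] u=2 | in 110101 | out 001111 | ==
  [9] u=3 | in 111111 | out 111111 | prev 110011 | push {}
  [10] u=0 | in 110010 | out 010011 | ==
  [11] u=4 | in 111111 | out 110101 | ==

Converged values:
  [0] 010011
  [1] 100111
  [2] 001111
  [3] 111111
  [4] 110101
  [5] 110010
  [6] 111111

no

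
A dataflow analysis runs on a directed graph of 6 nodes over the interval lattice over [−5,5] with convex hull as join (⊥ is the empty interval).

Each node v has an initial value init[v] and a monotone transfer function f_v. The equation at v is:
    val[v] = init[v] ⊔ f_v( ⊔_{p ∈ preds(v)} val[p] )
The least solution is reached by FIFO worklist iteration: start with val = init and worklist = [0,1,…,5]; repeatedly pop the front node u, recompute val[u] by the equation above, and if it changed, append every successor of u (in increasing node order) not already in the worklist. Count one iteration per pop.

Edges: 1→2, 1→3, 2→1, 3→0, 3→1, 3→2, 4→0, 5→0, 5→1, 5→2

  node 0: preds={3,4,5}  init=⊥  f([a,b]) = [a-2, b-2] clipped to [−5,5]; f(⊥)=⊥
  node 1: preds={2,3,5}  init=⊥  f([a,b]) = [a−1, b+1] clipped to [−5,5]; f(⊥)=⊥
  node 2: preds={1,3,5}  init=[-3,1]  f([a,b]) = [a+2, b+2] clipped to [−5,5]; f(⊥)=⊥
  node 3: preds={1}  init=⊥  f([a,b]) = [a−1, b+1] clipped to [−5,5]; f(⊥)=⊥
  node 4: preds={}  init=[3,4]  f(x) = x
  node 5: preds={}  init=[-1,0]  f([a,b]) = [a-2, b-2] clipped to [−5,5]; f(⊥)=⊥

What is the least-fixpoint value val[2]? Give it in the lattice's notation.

[-3,5]

Iteration log — 13 steps:
  step 1. node 0  ⊔preds=[-1,4]  new=[-3,2]  old=⊥  +wl: 
  step 2. node 1  ⊔preds=[-3,1]  new=[-4,2]  old=⊥  +wl: 
  step 3. node 2  ⊔preds=[-4,2]  new=[-3,4]  old=[-3,1]  +wl: 1
  step 4. node 3  ⊔preds=[-4,2]  new=[-5,3]  old=⊥  +wl: 0,2
  step 5. node 4  ⊔preds=⊥  new=[3,4]  stable
  step 6. node 5  ⊔preds=⊥  new=[-1,0]  stable
  step 7. node 1  ⊔preds=[-5,4]  new=[-5,5]  old=[-4,2]  +wl: 3
  step 8. node 0  ⊔preds=[-5,4]  new=[-5,2]  old=[-3,2]  +wl: 
  step 9. node 2  ⊔preds=[-5,5]  new=[-3,5]  old=[-3,4]  +wl: 1
  step 10. node 3  ⊔preds=[-5,5]  new=[-5,5]  old=[-5,3]  +wl: 0,2
  step 11. node 1  ⊔preds=[-5,5]  new=[-5,5]  stable
  step 12. node 0  ⊔preds=[-5,5]  new=[-5,3]  old=[-5,2]  +wl: 
  step 13. node 2  ⊔preds=[-5,5]  new=[-3,5]  stable

Least fixpoint reached:
  node 0: [-5,3]
  node 1: [-5,5]
  node 2: [-3,5]
  node 3: [-5,5]
  node 4: [3,4]
  node 5: [-1,0]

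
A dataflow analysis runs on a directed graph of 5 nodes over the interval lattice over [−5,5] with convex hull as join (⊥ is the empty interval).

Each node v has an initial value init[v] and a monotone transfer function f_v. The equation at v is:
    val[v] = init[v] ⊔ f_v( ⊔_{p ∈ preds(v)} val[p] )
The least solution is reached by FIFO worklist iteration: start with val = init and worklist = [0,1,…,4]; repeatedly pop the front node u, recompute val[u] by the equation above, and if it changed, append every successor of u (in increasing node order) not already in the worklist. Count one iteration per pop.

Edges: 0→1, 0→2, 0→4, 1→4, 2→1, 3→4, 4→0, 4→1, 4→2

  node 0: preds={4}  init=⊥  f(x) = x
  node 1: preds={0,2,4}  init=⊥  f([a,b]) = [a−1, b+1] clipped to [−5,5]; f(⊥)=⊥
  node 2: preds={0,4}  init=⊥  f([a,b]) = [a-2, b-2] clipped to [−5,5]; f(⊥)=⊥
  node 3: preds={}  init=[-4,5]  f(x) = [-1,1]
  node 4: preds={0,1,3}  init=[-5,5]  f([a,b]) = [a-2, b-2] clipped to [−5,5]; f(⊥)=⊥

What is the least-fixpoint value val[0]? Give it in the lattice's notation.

Worklist (6 pops):
  #1 pop 0: in=[-5,5] → [-5,5] (was ⊥); enqueue []
  #2 pop 1: in=[-5,5] → [-5,5] (was ⊥); enqueue []
  #3 pop 2: in=[-5,5] → [-5,3] (was ⊥); enqueue [1]
  #4 pop 3: in=⊥ → [-4,5] (no change)
  #5 pop 4: in=[-5,5] → [-5,5] (no change)
  #6 pop 1: in=[-5,5] → [-5,5] (no change)

Fixpoint:
  val[0] = [-5,5]
  val[1] = [-5,5]
  val[2] = [-5,3]
  val[3] = [-4,5]
  val[4] = [-5,5]

[-5,5]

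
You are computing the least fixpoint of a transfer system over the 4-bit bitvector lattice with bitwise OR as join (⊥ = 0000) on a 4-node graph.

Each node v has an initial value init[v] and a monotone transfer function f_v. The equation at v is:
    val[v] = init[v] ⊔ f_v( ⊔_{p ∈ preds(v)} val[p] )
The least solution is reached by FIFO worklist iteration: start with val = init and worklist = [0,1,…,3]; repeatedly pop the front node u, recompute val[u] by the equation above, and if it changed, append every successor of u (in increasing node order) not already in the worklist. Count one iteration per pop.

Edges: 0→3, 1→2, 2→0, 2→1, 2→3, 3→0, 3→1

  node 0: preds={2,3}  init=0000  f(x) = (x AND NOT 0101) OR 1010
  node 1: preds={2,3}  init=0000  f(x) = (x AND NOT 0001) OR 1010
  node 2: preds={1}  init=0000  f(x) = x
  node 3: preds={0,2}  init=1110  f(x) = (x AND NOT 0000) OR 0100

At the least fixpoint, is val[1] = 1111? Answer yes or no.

no

Worklist (6 pops):
  #1 pop 0: in=1110 → 1010 (was 0000); enqueue []
  #2 pop 1: in=1110 → 1110 (was 0000); enqueue []
  #3 pop 2: in=1110 → 1110 (was 0000); enqueue [0,1]
  #4 pop 3: in=1110 → 1110 (no change)
  #5 pop 0: in=1110 → 1010 (no change)
  #6 pop 1: in=1110 → 1110 (no change)

Fixpoint:
  val[0] = 1010
  val[1] = 1110
  val[2] = 1110
  val[3] = 1110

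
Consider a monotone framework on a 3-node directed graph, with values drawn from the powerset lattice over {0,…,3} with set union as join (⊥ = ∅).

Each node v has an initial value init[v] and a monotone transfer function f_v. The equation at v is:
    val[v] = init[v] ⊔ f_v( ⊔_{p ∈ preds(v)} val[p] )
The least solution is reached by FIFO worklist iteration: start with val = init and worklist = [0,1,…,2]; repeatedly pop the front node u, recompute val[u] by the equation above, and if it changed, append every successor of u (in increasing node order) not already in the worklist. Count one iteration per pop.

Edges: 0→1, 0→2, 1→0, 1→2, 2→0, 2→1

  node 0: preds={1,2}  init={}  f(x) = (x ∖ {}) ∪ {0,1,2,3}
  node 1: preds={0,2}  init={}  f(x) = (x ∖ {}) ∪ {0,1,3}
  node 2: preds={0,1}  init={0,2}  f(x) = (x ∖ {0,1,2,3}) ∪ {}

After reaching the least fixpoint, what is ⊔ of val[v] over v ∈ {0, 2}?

{0,1,2,3}

Trace (4 dequeues):
  [1] u=0 | in {0,2} | out {0,1,2,3} | prev {} | push {}
  [2] u=1 | in {0,1,2,3} | out {0,1,2,3} | prev {} | push {0}
  [3] u=2 | in {0,1,2,3} | out {0,2} | ==
  [4] u=0 | in {0,1,2,3} | out {0,1,2,3} | ==

Converged values:
  [0] {0,1,2,3}
  [1] {0,1,2,3}
  [2] {0,2}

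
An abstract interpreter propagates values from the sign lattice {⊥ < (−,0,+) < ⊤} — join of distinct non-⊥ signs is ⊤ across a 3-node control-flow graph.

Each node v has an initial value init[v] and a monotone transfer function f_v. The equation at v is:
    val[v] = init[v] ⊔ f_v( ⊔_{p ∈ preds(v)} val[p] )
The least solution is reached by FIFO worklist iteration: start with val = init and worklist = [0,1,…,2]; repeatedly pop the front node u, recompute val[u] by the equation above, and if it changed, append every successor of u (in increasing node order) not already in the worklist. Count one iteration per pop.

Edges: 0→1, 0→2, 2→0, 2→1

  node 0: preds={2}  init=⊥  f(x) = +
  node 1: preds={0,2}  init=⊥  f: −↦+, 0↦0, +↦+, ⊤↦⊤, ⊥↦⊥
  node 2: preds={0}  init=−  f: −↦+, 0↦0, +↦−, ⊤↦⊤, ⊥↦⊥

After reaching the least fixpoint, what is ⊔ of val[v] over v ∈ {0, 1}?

⊤

Trace (3 dequeues):
  [1] u=0 | in − | out + | prev ⊥ | push {}
  [2] u=1 | in ⊤ | out ⊤ | prev ⊥ | push {}
  [3] u=2 | in + | out − | ==

Converged values:
  [0] +
  [1] ⊤
  [2] −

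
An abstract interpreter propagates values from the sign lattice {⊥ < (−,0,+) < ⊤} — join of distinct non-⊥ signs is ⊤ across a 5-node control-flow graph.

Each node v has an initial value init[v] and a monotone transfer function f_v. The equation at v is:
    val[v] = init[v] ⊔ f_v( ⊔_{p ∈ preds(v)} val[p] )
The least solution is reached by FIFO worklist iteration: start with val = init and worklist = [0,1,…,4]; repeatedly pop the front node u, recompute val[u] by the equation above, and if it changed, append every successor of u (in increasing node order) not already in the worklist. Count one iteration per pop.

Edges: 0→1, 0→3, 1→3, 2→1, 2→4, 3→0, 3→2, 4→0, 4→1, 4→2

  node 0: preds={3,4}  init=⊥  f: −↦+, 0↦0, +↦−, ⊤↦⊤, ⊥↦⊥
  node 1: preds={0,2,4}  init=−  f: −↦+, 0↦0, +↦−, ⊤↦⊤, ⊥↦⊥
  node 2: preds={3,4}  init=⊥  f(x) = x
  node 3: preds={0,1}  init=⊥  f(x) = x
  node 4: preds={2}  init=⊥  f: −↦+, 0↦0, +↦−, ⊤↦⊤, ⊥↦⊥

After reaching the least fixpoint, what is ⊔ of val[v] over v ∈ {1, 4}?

⊤

Trace (18 dequeues):
  [1] u=0 | in ⊥ | out ⊥ | ==
  [2] u=1 | in ⊥ | out − | ==
  [3] u=2 | in ⊥ | out ⊥ | ==
  [4] u=3 | in − | out − | prev ⊥ | push {0,2}
  [5] u=4 | in ⊥ | out ⊥ | ==
  [6] u=0 | in − | out + | prev ⊥ | push {1,3}
  [7] u=2 | in − | out − | prev ⊥ | push {4}
  [8] u=1 | in ⊤ | out ⊤ | prev − | push {}
  [9] u=3 | in ⊤ | out ⊤ | prev − | push {0,2}
  [10] u=4 | in − | out + | prev ⊥ | push {1}
  [11] u=0 | in ⊤ | out ⊤ | prev + | push {3}
  [12] u=2 | in ⊤ | out ⊤ | prev − | push {4}
  [13] u=1 | in ⊤ | out ⊤ | ==
  [14] u=3 | in ⊤ | out ⊤ | ==
  [15] u=4 | in ⊤ | out ⊤ | prev + | push {0,1,2}
  [16] u=0 | in ⊤ | out ⊤ | ==
  [17] u=1 | in ⊤ | out ⊤ | ==
  [18] u=2 | in ⊤ | out ⊤ | ==

Converged values:
  [0] ⊤
  [1] ⊤
  [2] ⊤
  [3] ⊤
  [4] ⊤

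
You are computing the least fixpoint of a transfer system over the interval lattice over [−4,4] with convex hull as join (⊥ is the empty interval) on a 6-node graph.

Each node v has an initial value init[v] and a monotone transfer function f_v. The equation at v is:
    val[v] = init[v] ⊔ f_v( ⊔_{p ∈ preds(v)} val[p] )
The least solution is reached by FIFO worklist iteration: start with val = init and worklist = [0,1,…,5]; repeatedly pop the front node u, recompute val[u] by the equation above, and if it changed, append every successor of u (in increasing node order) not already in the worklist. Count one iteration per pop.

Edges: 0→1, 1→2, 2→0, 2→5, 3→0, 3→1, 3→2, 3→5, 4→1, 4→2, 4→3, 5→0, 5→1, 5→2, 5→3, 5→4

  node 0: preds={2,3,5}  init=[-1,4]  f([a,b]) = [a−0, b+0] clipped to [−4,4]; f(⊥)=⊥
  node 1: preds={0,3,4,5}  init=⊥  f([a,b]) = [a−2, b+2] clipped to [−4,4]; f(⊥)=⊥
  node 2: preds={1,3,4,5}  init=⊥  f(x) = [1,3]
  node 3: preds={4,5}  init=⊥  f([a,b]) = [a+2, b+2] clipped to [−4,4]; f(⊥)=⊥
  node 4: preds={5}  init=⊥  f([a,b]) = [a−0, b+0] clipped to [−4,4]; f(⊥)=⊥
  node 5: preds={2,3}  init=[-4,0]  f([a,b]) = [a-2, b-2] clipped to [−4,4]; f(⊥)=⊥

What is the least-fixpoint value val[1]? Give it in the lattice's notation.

Iteration log — 16 steps:
  step 1. node 0  ⊔preds=[-4,0]  new=[-4,4]  old=[-1,4]  +wl: 
  step 2. node 1  ⊔preds=[-4,4]  new=[-4,4]  old=⊥  +wl: 
  step 3. node 2  ⊔preds=[-4,4]  new=[1,3]  old=⊥  +wl: 0
  step 4. node 3  ⊔preds=[-4,0]  new=[-2,2]  old=⊥  +wl: 1,2
  step 5. node 4  ⊔preds=[-4,0]  new=[-4,0]  old=⊥  +wl: 3
  step 6. node 5  ⊔preds=[-2,3]  new=[-4,1]  old=[-4,0]  +wl: 4
  step 7. node 0  ⊔preds=[-4,3]  new=[-4,4]  stable
  step 8. node 1  ⊔preds=[-4,4]  new=[-4,4]  stable
  step 9. node 2  ⊔preds=[-4,4]  new=[1,3]  stable
  step 10. node 3  ⊔preds=[-4,1]  new=[-2,3]  old=[-2,2]  +wl: 0,1,2,5
  step 11. node 4  ⊔preds=[-4,1]  new=[-4,1]  old=[-4,0]  +wl: 3
  step 12. node 0  ⊔preds=[-4,3]  new=[-4,4]  stable
  step 13. node 1  ⊔preds=[-4,4]  new=[-4,4]  stable
  step 14. node 2  ⊔preds=[-4,4]  new=[1,3]  stable
  step 15. node 5  ⊔preds=[-2,3]  new=[-4,1]  stable
  step 16. node 3  ⊔preds=[-4,1]  new=[-2,3]  stable

Least fixpoint reached:
  node 0: [-4,4]
  node 1: [-4,4]
  node 2: [1,3]
  node 3: [-2,3]
  node 4: [-4,1]
  node 5: [-4,1]

[-4,4]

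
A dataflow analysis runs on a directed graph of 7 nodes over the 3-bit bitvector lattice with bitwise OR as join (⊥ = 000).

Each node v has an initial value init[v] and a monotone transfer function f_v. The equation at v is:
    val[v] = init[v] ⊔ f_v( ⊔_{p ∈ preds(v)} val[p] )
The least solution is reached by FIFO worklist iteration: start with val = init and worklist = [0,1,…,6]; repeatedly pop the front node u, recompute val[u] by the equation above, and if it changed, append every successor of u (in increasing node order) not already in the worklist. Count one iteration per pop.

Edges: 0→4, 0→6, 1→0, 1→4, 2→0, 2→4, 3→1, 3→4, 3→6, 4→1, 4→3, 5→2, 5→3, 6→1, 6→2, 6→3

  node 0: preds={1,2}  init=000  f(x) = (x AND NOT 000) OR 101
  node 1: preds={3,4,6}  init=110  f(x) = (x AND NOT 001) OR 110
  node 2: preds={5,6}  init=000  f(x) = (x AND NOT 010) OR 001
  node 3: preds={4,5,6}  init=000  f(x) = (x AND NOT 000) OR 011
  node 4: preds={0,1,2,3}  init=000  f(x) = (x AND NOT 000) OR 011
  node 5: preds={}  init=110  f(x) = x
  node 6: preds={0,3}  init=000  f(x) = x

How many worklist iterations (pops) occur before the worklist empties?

Worklist (11 pops):
  #1 pop 0: in=110 → 111 (was 000); enqueue []
  #2 pop 1: in=000 → 110 (no change)
  #3 pop 2: in=110 → 101 (was 000); enqueue [0]
  #4 pop 3: in=110 → 111 (was 000); enqueue [1]
  #5 pop 4: in=111 → 111 (was 000); enqueue [3]
  #6 pop 5: in=000 → 110 (no change)
  #7 pop 6: in=111 → 111 (was 000); enqueue [2]
  #8 pop 0: in=111 → 111 (no change)
  #9 pop 1: in=111 → 110 (no change)
  #10 pop 3: in=111 → 111 (no change)
  #11 pop 2: in=111 → 101 (no change)

Fixpoint:
  val[0] = 111
  val[1] = 110
  val[2] = 101
  val[3] = 111
  val[4] = 111
  val[5] = 110
  val[6] = 111

11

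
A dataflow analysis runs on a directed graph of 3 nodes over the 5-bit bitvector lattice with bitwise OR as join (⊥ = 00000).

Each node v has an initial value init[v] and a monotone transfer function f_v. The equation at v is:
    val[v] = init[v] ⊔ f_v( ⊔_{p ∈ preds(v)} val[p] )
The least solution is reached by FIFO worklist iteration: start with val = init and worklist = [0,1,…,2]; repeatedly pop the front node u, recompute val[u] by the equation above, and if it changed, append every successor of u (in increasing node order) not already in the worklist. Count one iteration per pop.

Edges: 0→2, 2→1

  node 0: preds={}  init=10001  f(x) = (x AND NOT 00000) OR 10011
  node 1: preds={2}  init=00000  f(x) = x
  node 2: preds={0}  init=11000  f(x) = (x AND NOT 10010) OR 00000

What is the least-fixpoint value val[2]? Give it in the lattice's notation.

Trace (4 dequeues):
  [1] u=0 | in 00000 | out 10011 | prev 10001 | push {}
  [2] u=1 | in 11000 | out 11000 | prev 00000 | push {}
  [3] u=2 | in 10011 | out 11001 | prev 11000 | push {1}
  [4] u=1 | in 11001 | out 11001 | prev 11000 | push {}

Converged values:
  [0] 10011
  [1] 11001
  [2] 11001

11001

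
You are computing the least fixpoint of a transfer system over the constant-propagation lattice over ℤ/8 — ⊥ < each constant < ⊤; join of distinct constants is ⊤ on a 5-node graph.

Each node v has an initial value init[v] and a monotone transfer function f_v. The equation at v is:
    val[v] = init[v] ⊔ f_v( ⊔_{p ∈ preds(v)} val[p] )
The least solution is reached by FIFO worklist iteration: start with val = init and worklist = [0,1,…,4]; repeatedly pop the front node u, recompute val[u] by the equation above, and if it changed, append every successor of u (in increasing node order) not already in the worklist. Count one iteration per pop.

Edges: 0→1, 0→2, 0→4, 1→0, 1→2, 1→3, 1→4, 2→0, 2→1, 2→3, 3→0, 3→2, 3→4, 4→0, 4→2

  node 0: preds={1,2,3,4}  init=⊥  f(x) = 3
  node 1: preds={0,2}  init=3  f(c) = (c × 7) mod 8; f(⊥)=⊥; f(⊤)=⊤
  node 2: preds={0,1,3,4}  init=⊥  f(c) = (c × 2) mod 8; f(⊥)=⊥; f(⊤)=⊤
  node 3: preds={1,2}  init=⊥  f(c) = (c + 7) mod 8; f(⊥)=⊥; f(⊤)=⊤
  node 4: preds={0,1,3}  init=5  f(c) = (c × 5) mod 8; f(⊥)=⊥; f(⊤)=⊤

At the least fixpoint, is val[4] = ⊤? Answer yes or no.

yes

Worklist (8 pops):
  #1 pop 0: in=⊤ → 3 (was ⊥); enqueue []
  #2 pop 1: in=3 → ⊤ (was 3); enqueue [0]
  #3 pop 2: in=⊤ → ⊤ (was ⊥); enqueue [1]
  #4 pop 3: in=⊤ → ⊤ (was ⊥); enqueue [2]
  #5 pop 4: in=⊤ → ⊤ (was 5); enqueue []
  #6 pop 0: in=⊤ → 3 (no change)
  #7 pop 1: in=⊤ → ⊤ (no change)
  #8 pop 2: in=⊤ → ⊤ (no change)

Fixpoint:
  val[0] = 3
  val[1] = ⊤
  val[2] = ⊤
  val[3] = ⊤
  val[4] = ⊤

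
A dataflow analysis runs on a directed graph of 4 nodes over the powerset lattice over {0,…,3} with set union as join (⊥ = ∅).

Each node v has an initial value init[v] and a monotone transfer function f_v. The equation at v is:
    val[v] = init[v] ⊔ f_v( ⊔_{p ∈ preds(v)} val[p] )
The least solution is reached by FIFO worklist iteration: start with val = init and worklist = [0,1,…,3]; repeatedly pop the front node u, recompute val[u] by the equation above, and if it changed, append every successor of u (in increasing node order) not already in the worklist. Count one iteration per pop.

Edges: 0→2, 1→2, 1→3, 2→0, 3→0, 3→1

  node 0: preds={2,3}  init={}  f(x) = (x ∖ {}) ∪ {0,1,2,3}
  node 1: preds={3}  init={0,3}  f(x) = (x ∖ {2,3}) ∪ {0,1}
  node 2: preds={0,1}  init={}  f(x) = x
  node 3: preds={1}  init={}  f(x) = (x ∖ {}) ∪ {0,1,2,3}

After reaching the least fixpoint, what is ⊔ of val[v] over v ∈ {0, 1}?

{0,1,2,3}

Iteration log — 6 steps:
  step 1. node 0  ⊔preds={}  new={0,1,2,3}  old={}  +wl: 
  step 2. node 1  ⊔preds={}  new={0,1,3}  old={0,3}  +wl: 
  step 3. node 2  ⊔preds={0,1,2,3}  new={0,1,2,3}  old={}  +wl: 0
  step 4. node 3  ⊔preds={0,1,3}  new={0,1,2,3}  old={}  +wl: 1
  step 5. node 0  ⊔preds={0,1,2,3}  new={0,1,2,3}  stable
  step 6. node 1  ⊔preds={0,1,2,3}  new={0,1,3}  stable

Least fixpoint reached:
  node 0: {0,1,2,3}
  node 1: {0,1,3}
  node 2: {0,1,2,3}
  node 3: {0,1,2,3}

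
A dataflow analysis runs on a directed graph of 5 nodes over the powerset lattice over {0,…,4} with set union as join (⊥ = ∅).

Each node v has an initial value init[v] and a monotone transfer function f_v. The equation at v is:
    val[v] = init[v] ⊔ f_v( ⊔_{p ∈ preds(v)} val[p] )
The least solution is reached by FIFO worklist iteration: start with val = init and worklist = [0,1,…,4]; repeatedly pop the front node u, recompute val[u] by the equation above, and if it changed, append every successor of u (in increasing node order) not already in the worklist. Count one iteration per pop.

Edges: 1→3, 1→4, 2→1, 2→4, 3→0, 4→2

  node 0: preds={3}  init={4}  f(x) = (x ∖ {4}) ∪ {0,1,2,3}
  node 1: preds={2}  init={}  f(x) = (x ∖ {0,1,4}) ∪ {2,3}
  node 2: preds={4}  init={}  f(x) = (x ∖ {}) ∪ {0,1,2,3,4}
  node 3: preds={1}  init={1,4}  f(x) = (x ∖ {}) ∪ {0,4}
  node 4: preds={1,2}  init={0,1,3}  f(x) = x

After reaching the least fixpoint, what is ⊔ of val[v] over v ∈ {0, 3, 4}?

{0,1,2,3,4}

Iteration log — 8 steps:
  step 1. node 0  ⊔preds={1,4}  new={0,1,2,3,4}  old={4}  +wl: 
  step 2. node 1  ⊔preds={}  new={2,3}  old={}  +wl: 
  step 3. node 2  ⊔preds={0,1,3}  new={0,1,2,3,4}  old={}  +wl: 1
  step 4. node 3  ⊔preds={2,3}  new={0,1,2,3,4}  old={1,4}  +wl: 0
  step 5. node 4  ⊔preds={0,1,2,3,4}  new={0,1,2,3,4}  old={0,1,3}  +wl: 2
  step 6. node 1  ⊔preds={0,1,2,3,4}  new={2,3}  stable
  step 7. node 0  ⊔preds={0,1,2,3,4}  new={0,1,2,3,4}  stable
  step 8. node 2  ⊔preds={0,1,2,3,4}  new={0,1,2,3,4}  stable

Least fixpoint reached:
  node 0: {0,1,2,3,4}
  node 1: {2,3}
  node 2: {0,1,2,3,4}
  node 3: {0,1,2,3,4}
  node 4: {0,1,2,3,4}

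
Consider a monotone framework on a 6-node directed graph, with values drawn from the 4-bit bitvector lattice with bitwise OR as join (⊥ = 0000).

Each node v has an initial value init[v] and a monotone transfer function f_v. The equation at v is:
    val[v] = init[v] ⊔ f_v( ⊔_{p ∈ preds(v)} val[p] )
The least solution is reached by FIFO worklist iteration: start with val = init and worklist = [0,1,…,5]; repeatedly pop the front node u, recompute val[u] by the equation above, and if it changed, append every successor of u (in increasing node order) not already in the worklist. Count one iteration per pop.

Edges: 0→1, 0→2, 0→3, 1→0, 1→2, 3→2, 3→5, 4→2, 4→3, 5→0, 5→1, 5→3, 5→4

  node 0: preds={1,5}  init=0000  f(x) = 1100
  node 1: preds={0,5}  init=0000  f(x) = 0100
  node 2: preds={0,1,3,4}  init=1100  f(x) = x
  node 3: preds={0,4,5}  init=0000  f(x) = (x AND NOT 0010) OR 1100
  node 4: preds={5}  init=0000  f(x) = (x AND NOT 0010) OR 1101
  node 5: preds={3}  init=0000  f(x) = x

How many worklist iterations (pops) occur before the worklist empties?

17

Iteration log — 17 steps:
  step 1. node 0  ⊔preds=0000  new=1100  old=0000  +wl: 
  step 2. node 1  ⊔preds=1100  new=0100  old=0000  +wl: 0
  step 3. node 2  ⊔preds=1100  new=1100  stable
  step 4. node 3  ⊔preds=1100  new=1100  old=0000  +wl: 2
  step 5. node 4  ⊔preds=0000  new=1101  old=0000  +wl: 3
  step 6. node 5  ⊔preds=1100  new=1100  old=0000  +wl: 1,4
  step 7. node 0  ⊔preds=1100  new=1100  stable
  step 8. node 2  ⊔preds=1101  new=1101  old=1100  +wl: 
  step 9. node 3  ⊔preds=1101  new=1101  old=1100  +wl: 2,5
  step 10. node 1  ⊔preds=1100  new=0100  stable
  step 11. node 4  ⊔preds=1100  new=1101  stable
  step 12. node 2  ⊔preds=1101  new=1101  stable
  step 13. node 5  ⊔preds=1101  new=1101  old=1100  +wl: 0,1,3,4
  step 14. node 0  ⊔preds=1101  new=1100  stable
  step 15. node 1  ⊔preds=1101  new=0100  stable
  step 16. node 3  ⊔preds=1101  new=1101  stable
  step 17. node 4  ⊔preds=1101  new=1101  stable

Least fixpoint reached:
  node 0: 1100
  node 1: 0100
  node 2: 1101
  node 3: 1101
  node 4: 1101
  node 5: 1101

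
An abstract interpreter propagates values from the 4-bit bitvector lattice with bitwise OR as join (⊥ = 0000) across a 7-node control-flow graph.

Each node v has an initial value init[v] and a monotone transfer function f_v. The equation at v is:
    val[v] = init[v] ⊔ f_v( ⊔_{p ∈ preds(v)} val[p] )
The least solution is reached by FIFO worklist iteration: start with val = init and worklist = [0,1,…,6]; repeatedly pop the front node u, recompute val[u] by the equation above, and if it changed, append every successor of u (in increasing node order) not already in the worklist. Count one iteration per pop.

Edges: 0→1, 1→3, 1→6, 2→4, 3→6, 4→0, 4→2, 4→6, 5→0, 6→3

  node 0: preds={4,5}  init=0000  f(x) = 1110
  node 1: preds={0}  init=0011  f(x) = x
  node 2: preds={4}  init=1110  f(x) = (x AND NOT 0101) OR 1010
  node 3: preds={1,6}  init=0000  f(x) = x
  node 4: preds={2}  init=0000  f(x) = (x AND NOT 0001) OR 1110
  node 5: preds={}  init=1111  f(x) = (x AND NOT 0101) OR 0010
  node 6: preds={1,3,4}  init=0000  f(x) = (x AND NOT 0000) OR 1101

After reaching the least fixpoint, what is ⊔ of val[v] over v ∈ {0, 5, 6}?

Iteration log — 10 steps:
  step 1. node 0  ⊔preds=1111  new=1110  old=0000  +wl: 
  step 2. node 1  ⊔preds=1110  new=1111  old=0011  +wl: 
  step 3. node 2  ⊔preds=0000  new=1110  stable
  step 4. node 3  ⊔preds=1111  new=1111  old=0000  +wl: 
  step 5. node 4  ⊔preds=1110  new=1110  old=0000  +wl: 0,2
  step 6. node 5  ⊔preds=0000  new=1111  stable
  step 7. node 6  ⊔preds=1111  new=1111  old=0000  +wl: 3
  step 8. node 0  ⊔preds=1111  new=1110  stable
  step 9. node 2  ⊔preds=1110  new=1110  stable
  step 10. node 3  ⊔preds=1111  new=1111  stable

Least fixpoint reached:
  node 0: 1110
  node 1: 1111
  node 2: 1110
  node 3: 1111
  node 4: 1110
  node 5: 1111
  node 6: 1111

1111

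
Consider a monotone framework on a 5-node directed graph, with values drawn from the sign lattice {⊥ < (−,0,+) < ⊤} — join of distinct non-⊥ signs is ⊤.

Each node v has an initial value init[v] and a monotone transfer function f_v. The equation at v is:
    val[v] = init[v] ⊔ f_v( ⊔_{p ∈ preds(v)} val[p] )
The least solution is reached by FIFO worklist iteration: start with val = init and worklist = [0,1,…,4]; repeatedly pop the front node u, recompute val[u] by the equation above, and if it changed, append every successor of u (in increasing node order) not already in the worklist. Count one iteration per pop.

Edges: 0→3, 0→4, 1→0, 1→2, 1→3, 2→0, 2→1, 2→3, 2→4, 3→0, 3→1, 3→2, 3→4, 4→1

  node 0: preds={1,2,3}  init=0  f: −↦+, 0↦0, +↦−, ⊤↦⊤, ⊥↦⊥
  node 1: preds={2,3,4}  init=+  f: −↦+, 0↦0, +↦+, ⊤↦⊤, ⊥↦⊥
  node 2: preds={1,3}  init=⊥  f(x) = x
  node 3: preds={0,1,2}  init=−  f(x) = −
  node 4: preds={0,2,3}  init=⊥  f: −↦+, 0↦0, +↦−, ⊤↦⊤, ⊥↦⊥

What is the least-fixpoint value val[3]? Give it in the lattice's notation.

Trace (10 dequeues):
  [1] u=0 | in ⊤ | out ⊤ | prev 0 | push {}
  [2] u=1 | in − | out + | ==
  [3] u=2 | in ⊤ | out ⊤ | prev ⊥ | push {0,1}
  [4] u=3 | in ⊤ | out − | ==
  [5] u=4 | in ⊤ | out ⊤ | prev ⊥ | push {}
  [6] u=0 | in ⊤ | out ⊤ | ==
  [7] u=1 | in ⊤ | out ⊤ | prev + | push {0,2,3}
  [8] u=0 | in ⊤ | out ⊤ | ==
  [9] u=2 | in ⊤ | out ⊤ | ==
  [10] u=3 | in ⊤ | out − | ==

Converged values:
  [0] ⊤
  [1] ⊤
  [2] ⊤
  [3] −
  [4] ⊤

−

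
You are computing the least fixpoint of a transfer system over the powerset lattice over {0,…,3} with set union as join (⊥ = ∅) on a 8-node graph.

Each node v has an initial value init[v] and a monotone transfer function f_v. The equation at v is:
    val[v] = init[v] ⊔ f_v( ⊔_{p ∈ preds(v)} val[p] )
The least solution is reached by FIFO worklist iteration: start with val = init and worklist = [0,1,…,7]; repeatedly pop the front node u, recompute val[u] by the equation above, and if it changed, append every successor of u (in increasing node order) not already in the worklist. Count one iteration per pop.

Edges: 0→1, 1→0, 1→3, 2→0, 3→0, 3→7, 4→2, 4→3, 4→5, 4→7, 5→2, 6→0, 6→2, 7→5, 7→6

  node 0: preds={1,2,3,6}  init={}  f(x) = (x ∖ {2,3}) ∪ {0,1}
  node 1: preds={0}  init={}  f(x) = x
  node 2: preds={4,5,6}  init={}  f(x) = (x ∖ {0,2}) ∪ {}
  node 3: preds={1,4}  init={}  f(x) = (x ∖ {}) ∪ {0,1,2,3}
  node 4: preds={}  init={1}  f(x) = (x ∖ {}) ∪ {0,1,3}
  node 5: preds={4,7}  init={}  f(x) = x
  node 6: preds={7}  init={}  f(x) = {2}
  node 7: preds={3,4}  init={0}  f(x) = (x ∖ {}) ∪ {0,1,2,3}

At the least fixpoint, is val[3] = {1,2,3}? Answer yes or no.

Iteration log — 15 steps:
  step 1. node 0  ⊔preds={}  new={0,1}  old={}  +wl: 
  step 2. node 1  ⊔preds={0,1}  new={0,1}  old={}  +wl: 0
  step 3. node 2  ⊔preds={1}  new={1}  old={}  +wl: 
  step 4. node 3  ⊔preds={0,1}  new={0,1,2,3}  old={}  +wl: 
  step 5. node 4  ⊔preds={}  new={0,1,3}  old={1}  +wl: 2,3
  step 6. node 5  ⊔preds={0,1,3}  new={0,1,3}  old={}  +wl: 
  step 7. node 6  ⊔preds={0}  new={2}  old={}  +wl: 
  step 8. node 7  ⊔preds={0,1,2,3}  new={0,1,2,3}  old={0}  +wl: 5,6
  step 9. node 0  ⊔preds={0,1,2,3}  new={0,1}  stable
  step 10. node 2  ⊔preds={0,1,2,3}  new={1,3}  old={1}  +wl: 0
  step 11. node 3  ⊔preds={0,1,3}  new={0,1,2,3}  stable
  step 12. node 5  ⊔preds={0,1,2,3}  new={0,1,2,3}  old={0,1,3}  +wl: 2
  step 13. node 6  ⊔preds={0,1,2,3}  new={2}  stable
  step 14. node 0  ⊔preds={0,1,2,3}  new={0,1}  stable
  step 15. node 2  ⊔preds={0,1,2,3}  new={1,3}  stable

Least fixpoint reached:
  node 0: {0,1}
  node 1: {0,1}
  node 2: {1,3}
  node 3: {0,1,2,3}
  node 4: {0,1,3}
  node 5: {0,1,2,3}
  node 6: {2}
  node 7: {0,1,2,3}

no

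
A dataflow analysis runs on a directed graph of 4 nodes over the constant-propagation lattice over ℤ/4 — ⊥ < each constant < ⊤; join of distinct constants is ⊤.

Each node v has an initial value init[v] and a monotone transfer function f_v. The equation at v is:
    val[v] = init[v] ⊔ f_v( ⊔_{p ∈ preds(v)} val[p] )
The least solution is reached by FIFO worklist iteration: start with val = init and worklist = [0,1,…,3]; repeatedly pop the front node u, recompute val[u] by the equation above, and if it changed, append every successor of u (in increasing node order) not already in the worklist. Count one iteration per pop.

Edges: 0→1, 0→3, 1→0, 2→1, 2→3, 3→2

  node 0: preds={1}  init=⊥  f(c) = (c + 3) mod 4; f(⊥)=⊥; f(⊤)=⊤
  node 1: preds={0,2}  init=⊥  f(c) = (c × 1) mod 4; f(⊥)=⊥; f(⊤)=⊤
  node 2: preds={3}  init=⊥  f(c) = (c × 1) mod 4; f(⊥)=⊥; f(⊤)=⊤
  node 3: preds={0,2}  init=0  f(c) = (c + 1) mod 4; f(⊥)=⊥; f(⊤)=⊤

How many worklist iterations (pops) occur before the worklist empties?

12

Iteration log — 12 steps:
  step 1. node 0  ⊔preds=⊥  new=⊥  stable
  step 2. node 1  ⊔preds=⊥  new=⊥  stable
  step 3. node 2  ⊔preds=0  new=0  old=⊥  +wl: 1
  step 4. node 3  ⊔preds=0  new=⊤  old=0  +wl: 2
  step 5. node 1  ⊔preds=0  new=0  old=⊥  +wl: 0
  step 6. node 2  ⊔preds=⊤  new=⊤  old=0  +wl: 1,3
  step 7. node 0  ⊔preds=0  new=3  old=⊥  +wl: 
  step 8. node 1  ⊔preds=⊤  new=⊤  old=0  +wl: 0
  step 9. node 3  ⊔preds=⊤  new=⊤  stable
  step 10. node 0  ⊔preds=⊤  new=⊤  old=3  +wl: 1,3
  step 11. node 1  ⊔preds=⊤  new=⊤  stable
  step 12. node 3  ⊔preds=⊤  new=⊤  stable

Least fixpoint reached:
  node 0: ⊤
  node 1: ⊤
  node 2: ⊤
  node 3: ⊤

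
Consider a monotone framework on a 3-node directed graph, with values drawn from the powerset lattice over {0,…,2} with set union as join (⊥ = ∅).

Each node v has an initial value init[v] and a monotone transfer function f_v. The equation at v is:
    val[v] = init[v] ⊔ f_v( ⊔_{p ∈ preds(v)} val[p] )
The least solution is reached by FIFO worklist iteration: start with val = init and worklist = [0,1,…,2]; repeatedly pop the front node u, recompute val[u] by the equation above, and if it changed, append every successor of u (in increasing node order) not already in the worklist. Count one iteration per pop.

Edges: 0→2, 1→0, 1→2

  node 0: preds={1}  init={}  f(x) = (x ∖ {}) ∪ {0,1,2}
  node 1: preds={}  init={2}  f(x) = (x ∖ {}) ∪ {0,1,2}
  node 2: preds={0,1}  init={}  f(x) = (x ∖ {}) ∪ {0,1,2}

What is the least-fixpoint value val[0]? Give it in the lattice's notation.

Trace (4 dequeues):
  [1] u=0 | in {2} | out {0,1,2} | prev {} | push {}
  [2] u=1 | in {} | out {0,1,2} | prev {2} | push {0}
  [3] u=2 | in {0,1,2} | out {0,1,2} | prev {} | push {}
  [4] u=0 | in {0,1,2} | out {0,1,2} | ==

Converged values:
  [0] {0,1,2}
  [1] {0,1,2}
  [2] {0,1,2}

{0,1,2}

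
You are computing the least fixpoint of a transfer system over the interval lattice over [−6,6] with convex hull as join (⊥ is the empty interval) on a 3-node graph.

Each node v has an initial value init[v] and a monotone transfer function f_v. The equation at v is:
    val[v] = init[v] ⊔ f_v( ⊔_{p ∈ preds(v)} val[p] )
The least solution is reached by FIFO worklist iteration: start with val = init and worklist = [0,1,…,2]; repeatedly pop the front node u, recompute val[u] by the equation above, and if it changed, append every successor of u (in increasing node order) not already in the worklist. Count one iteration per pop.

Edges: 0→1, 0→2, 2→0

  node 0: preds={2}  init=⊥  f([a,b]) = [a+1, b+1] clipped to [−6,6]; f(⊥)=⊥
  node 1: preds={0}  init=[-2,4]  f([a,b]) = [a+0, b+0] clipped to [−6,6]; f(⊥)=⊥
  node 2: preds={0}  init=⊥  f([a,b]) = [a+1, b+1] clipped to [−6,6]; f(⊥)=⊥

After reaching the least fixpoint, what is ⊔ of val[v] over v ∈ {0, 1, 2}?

[-2,4]

Iteration log — 3 steps:
  step 1. node 0  ⊔preds=⊥  new=⊥  stable
  step 2. node 1  ⊔preds=⊥  new=[-2,4]  stable
  step 3. node 2  ⊔preds=⊥  new=⊥  stable

Least fixpoint reached:
  node 0: ⊥
  node 1: [-2,4]
  node 2: ⊥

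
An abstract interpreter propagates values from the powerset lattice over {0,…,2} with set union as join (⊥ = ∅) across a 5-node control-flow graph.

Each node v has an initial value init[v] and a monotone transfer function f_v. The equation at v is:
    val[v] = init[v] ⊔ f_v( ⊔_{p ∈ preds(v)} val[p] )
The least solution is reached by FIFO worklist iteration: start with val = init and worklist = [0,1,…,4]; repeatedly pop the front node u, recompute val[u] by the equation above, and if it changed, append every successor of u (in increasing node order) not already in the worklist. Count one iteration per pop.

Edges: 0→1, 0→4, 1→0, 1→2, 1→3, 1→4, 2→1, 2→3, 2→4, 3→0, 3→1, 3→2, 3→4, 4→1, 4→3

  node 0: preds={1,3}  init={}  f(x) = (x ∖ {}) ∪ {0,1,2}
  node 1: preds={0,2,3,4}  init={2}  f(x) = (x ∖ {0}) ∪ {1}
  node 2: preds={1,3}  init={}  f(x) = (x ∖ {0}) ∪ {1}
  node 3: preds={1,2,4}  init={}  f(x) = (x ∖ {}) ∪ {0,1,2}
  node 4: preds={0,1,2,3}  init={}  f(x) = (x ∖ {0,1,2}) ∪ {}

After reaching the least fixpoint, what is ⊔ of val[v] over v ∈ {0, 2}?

{0,1,2}

Iteration log — 8 steps:
  step 1. node 0  ⊔preds={2}  new={0,1,2}  old={}  +wl: 
  step 2. node 1  ⊔preds={0,1,2}  new={1,2}  old={2}  +wl: 0
  step 3. node 2  ⊔preds={1,2}  new={1,2}  old={}  +wl: 1
  step 4. node 3  ⊔preds={1,2}  new={0,1,2}  old={}  +wl: 2
  step 5. node 4  ⊔preds={0,1,2}  new={}  stable
  step 6. node 0  ⊔preds={0,1,2}  new={0,1,2}  stable
  step 7. node 1  ⊔preds={0,1,2}  new={1,2}  stable
  step 8. node 2  ⊔preds={0,1,2}  new={1,2}  stable

Least fixpoint reached:
  node 0: {0,1,2}
  node 1: {1,2}
  node 2: {1,2}
  node 3: {0,1,2}
  node 4: {}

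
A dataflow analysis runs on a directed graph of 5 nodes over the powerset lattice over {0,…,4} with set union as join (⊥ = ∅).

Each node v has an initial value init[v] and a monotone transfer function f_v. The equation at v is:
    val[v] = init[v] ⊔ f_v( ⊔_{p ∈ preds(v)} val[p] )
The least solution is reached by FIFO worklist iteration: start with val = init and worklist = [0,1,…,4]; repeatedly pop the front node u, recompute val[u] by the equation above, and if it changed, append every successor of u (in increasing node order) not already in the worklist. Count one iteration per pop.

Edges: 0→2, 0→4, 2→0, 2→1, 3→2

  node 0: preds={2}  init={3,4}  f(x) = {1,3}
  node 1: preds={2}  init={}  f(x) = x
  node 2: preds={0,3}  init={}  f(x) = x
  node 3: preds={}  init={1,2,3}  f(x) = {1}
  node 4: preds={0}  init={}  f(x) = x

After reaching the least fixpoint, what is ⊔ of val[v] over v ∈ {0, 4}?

{1,3,4}

Worklist (7 pops):
  #1 pop 0: in={} → {1,3,4} (was {3,4}); enqueue []
  #2 pop 1: in={} → {} (no change)
  #3 pop 2: in={1,2,3,4} → {1,2,3,4} (was {}); enqueue [0,1]
  #4 pop 3: in={} → {1,2,3} (no change)
  #5 pop 4: in={1,3,4} → {1,3,4} (was {}); enqueue []
  #6 pop 0: in={1,2,3,4} → {1,3,4} (no change)
  #7 pop 1: in={1,2,3,4} → {1,2,3,4} (was {}); enqueue []

Fixpoint:
  val[0] = {1,3,4}
  val[1] = {1,2,3,4}
  val[2] = {1,2,3,4}
  val[3] = {1,2,3}
  val[4] = {1,3,4}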